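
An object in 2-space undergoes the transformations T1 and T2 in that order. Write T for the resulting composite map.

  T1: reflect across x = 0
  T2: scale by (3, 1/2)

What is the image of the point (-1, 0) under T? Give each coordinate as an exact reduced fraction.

T1 reflect across x = 0: (-1, 0) → (1, 0)
T2 scale by (3, 1/2): (1, 0) → (3, 0)

T(p) = (3, 0)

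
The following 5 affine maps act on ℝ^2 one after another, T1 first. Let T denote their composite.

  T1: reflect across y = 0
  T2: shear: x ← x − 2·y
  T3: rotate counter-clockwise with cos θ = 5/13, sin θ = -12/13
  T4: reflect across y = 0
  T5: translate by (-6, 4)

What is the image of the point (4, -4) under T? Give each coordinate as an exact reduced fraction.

T(p) = (-50/13, -16/13)

T1 reflect across y = 0: (4, -4) → (4, 4)
T2 shear: x ← x − 2·y: (4, 4) → (-4, 4)
T3 rotate counter-clockwise with cos θ = 5/13, sin θ = -12/13: (-4, 4) → (28/13, 68/13)
T4 reflect across y = 0: (28/13, 68/13) → (28/13, -68/13)
T5 translate by (-6, 4): (28/13, -68/13) → (-50/13, -16/13)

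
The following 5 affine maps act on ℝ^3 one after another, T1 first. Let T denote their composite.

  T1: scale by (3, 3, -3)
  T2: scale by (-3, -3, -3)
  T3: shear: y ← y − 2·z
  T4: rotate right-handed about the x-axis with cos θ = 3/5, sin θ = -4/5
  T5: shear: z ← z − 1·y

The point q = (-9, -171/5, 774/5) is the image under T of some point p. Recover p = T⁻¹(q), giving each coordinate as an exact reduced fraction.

T1 = [3 0 0 0; 0 3 0 0; 0 0 -3 0; 0 0 0 1]
T2·T1 = [-9 0 0 0; 0 -9 0 0; 0 0 9 0; 0 0 0 1]
T3·…·T1 = [-9 0 0 0; 0 -9 -18 0; 0 0 9 0; 0 0 0 1]
T4·…·T1 = [-9 0 0 0; 0 -27/5 -18/5 0; 0 36/5 99/5 0; 0 0 0 1]
T5·…·T1 = [-9 0 0 0; 0 -27/5 -18/5 0; 0 63/5 117/5 0; 0 0 0 1]
det M = 729; M⁻¹ = [-1/9 0 0 0; 0 -13/45 -2/45 0; 0 7/45 1/15 0; 0 0 0 1]
M⁻¹ · (-9, -171/5, 774/5)ᵀ = (1, 3, 5)ᵀ

p = (1, 3, 5)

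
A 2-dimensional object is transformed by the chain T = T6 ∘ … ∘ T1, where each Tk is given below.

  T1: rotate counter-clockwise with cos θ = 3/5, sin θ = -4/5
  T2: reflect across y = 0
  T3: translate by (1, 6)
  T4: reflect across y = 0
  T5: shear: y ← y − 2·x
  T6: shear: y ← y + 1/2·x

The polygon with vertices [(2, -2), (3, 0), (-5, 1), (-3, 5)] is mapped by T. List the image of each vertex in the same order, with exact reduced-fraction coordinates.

image vertices: (3/5, -97/10), (14/5, -63/5), (-6/5, 2/5), (16/5, -27/5)

T1 rotate counter-clockwise with cos θ = 3/5, sin θ = -4/5: (2, -2) → (-2/5, -14/5); (3, 0) → (9/5, -12/5); (-5, 1) → (-11/5, 23/5); (-3, 5) → (11/5, 27/5)
T2 reflect across y = 0: (-2/5, -14/5) → (-2/5, 14/5); (9/5, -12/5) → (9/5, 12/5); (-11/5, 23/5) → (-11/5, -23/5); (11/5, 27/5) → (11/5, -27/5)
T3 translate by (1, 6): (-2/5, 14/5) → (3/5, 44/5); (9/5, 12/5) → (14/5, 42/5); (-11/5, -23/5) → (-6/5, 7/5); (11/5, -27/5) → (16/5, 3/5)
T4 reflect across y = 0: (3/5, 44/5) → (3/5, -44/5); (14/5, 42/5) → (14/5, -42/5); (-6/5, 7/5) → (-6/5, -7/5); (16/5, 3/5) → (16/5, -3/5)
T5 shear: y ← y − 2·x: (3/5, -44/5) → (3/5, -10); (14/5, -42/5) → (14/5, -14); (-6/5, -7/5) → (-6/5, 1); (16/5, -3/5) → (16/5, -7)
T6 shear: y ← y + 1/2·x: (3/5, -10) → (3/5, -97/10); (14/5, -14) → (14/5, -63/5); (-6/5, 1) → (-6/5, 2/5); (16/5, -7) → (16/5, -27/5)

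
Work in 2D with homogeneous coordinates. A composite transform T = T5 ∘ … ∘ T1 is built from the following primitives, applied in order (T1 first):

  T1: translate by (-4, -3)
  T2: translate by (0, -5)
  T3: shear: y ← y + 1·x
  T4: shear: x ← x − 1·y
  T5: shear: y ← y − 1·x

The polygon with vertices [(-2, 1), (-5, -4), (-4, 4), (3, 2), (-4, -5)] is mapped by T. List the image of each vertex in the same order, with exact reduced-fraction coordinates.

T1 translate by (-4, -3): (-2, 1) → (-6, -2); (-5, -4) → (-9, -7); (-4, 4) → (-8, 1); (3, 2) → (-1, -1); (-4, -5) → (-8, -8)
T2 translate by (0, -5): (-6, -2) → (-6, -7); (-9, -7) → (-9, -12); (-8, 1) → (-8, -4); (-1, -1) → (-1, -6); (-8, -8) → (-8, -13)
T3 shear: y ← y + 1·x: (-6, -7) → (-6, -13); (-9, -12) → (-9, -21); (-8, -4) → (-8, -12); (-1, -6) → (-1, -7); (-8, -13) → (-8, -21)
T4 shear: x ← x − 1·y: (-6, -13) → (7, -13); (-9, -21) → (12, -21); (-8, -12) → (4, -12); (-1, -7) → (6, -7); (-8, -21) → (13, -21)
T5 shear: y ← y − 1·x: (7, -13) → (7, -20); (12, -21) → (12, -33); (4, -12) → (4, -16); (6, -7) → (6, -13); (13, -21) → (13, -34)

image vertices: (7, -20), (12, -33), (4, -16), (6, -13), (13, -34)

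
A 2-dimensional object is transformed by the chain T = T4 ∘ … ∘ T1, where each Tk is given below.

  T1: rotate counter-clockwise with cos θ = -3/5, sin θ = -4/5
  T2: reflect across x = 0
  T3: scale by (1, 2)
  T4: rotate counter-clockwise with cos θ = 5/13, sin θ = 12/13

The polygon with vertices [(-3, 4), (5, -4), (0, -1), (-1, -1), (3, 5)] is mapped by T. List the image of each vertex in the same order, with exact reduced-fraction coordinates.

T1 rotate counter-clockwise with cos θ = -3/5, sin θ = -4/5: (-3, 4) → (5, 0); (5, -4) → (-31/5, -8/5); (0, -1) → (-4/5, 3/5); (-1, -1) → (-1/5, 7/5); (3, 5) → (11/5, -27/5)
T2 reflect across x = 0: (5, 0) → (-5, 0); (-31/5, -8/5) → (31/5, -8/5); (-4/5, 3/5) → (4/5, 3/5); (-1/5, 7/5) → (1/5, 7/5); (11/5, -27/5) → (-11/5, -27/5)
T3 scale by (1, 2): (-5, 0) → (-5, 0); (31/5, -8/5) → (31/5, -16/5); (4/5, 3/5) → (4/5, 6/5); (1/5, 7/5) → (1/5, 14/5); (-11/5, -27/5) → (-11/5, -54/5)
T4 rotate counter-clockwise with cos θ = 5/13, sin θ = 12/13: (-5, 0) → (-25/13, -60/13); (31/5, -16/5) → (347/65, 292/65); (4/5, 6/5) → (-4/5, 6/5); (1/5, 14/5) → (-163/65, 82/65); (-11/5, -54/5) → (593/65, -402/65)

image vertices: (-25/13, -60/13), (347/65, 292/65), (-4/5, 6/5), (-163/65, 82/65), (593/65, -402/65)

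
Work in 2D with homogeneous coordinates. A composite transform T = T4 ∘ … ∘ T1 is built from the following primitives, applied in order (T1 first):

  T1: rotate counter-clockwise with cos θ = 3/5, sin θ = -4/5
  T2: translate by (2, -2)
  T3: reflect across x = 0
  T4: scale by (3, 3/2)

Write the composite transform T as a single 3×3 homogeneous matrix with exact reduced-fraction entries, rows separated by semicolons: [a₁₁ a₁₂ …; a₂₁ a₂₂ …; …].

T = [-9/5 -12/5 -6; -6/5 9/10 -3; 0 0 1]

T1 = [3/5 4/5 0; -4/5 3/5 0; 0 0 1]
T2·T1 = [3/5 4/5 2; -4/5 3/5 -2; 0 0 1]
T3·…·T1 = [-3/5 -4/5 -2; -4/5 3/5 -2; 0 0 1]
T4·…·T1 = [-9/5 -12/5 -6; -6/5 9/10 -3; 0 0 1]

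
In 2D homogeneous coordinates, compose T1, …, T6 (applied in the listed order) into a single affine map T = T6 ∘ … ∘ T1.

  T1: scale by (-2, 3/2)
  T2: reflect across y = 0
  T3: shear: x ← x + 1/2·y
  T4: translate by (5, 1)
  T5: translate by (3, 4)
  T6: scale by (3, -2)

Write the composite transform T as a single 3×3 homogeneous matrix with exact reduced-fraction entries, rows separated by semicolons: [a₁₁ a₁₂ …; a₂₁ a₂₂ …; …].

T1 = [-2 0 0; 0 3/2 0; 0 0 1]
T2·T1 = [-2 0 0; 0 -3/2 0; 0 0 1]
T3·…·T1 = [-2 -3/4 0; 0 -3/2 0; 0 0 1]
T4·…·T1 = [-2 -3/4 5; 0 -3/2 1; 0 0 1]
T5·…·T1 = [-2 -3/4 8; 0 -3/2 5; 0 0 1]
T6·…·T1 = [-6 -9/4 24; 0 3 -10; 0 0 1]

T = [-6 -9/4 24; 0 3 -10; 0 0 1]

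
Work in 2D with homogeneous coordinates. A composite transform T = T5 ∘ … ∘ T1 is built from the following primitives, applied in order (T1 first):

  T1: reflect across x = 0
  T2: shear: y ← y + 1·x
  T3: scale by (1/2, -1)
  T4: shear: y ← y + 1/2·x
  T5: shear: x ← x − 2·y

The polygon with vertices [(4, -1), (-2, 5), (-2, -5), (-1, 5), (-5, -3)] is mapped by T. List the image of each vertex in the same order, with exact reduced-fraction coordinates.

T1 reflect across x = 0: (4, -1) → (-4, -1); (-2, 5) → (2, 5); (-2, -5) → (2, -5); (-1, 5) → (1, 5); (-5, -3) → (5, -3)
T2 shear: y ← y + 1·x: (-4, -1) → (-4, -5); (2, 5) → (2, 7); (2, -5) → (2, -3); (1, 5) → (1, 6); (5, -3) → (5, 2)
T3 scale by (1/2, -1): (-4, -5) → (-2, 5); (2, 7) → (1, -7); (2, -3) → (1, 3); (1, 6) → (1/2, -6); (5, 2) → (5/2, -2)
T4 shear: y ← y + 1/2·x: (-2, 5) → (-2, 4); (1, -7) → (1, -13/2); (1, 3) → (1, 7/2); (1/2, -6) → (1/2, -23/4); (5/2, -2) → (5/2, -3/4)
T5 shear: x ← x − 2·y: (-2, 4) → (-10, 4); (1, -13/2) → (14, -13/2); (1, 7/2) → (-6, 7/2); (1/2, -23/4) → (12, -23/4); (5/2, -3/4) → (4, -3/4)

image vertices: (-10, 4), (14, -13/2), (-6, 7/2), (12, -23/4), (4, -3/4)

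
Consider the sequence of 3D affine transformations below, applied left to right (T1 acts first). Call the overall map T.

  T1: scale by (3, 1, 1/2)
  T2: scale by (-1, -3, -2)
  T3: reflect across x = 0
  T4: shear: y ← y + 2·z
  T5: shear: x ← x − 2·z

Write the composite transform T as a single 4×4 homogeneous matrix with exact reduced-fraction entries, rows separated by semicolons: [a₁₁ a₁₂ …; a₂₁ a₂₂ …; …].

T1 = [3 0 0 0; 0 1 0 0; 0 0 1/2 0; 0 0 0 1]
T2·T1 = [-3 0 0 0; 0 -3 0 0; 0 0 -1 0; 0 0 0 1]
T3·…·T1 = [3 0 0 0; 0 -3 0 0; 0 0 -1 0; 0 0 0 1]
T4·…·T1 = [3 0 0 0; 0 -3 -2 0; 0 0 -1 0; 0 0 0 1]
T5·…·T1 = [3 0 2 0; 0 -3 -2 0; 0 0 -1 0; 0 0 0 1]

T = [3 0 2 0; 0 -3 -2 0; 0 0 -1 0; 0 0 0 1]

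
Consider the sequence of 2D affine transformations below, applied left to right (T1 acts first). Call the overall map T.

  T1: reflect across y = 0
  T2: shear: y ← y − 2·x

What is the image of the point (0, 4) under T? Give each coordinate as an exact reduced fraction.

T(p) = (0, -4)

T1 reflect across y = 0: (0, 4) → (0, -4)
T2 shear: y ← y − 2·x: (0, -4) → (0, -4)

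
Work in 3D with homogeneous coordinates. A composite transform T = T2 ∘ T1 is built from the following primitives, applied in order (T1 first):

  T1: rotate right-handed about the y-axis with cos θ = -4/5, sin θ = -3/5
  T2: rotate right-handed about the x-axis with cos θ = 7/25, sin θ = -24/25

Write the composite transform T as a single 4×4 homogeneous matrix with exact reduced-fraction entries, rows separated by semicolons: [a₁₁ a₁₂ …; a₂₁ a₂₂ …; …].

T1 = [-4/5 0 -3/5 0; 0 1 0 0; 3/5 0 -4/5 0; 0 0 0 1]
T2·T1 = [-4/5 0 -3/5 0; 72/125 7/25 -96/125 0; 21/125 -24/25 -28/125 0; 0 0 0 1]

T = [-4/5 0 -3/5 0; 72/125 7/25 -96/125 0; 21/125 -24/25 -28/125 0; 0 0 0 1]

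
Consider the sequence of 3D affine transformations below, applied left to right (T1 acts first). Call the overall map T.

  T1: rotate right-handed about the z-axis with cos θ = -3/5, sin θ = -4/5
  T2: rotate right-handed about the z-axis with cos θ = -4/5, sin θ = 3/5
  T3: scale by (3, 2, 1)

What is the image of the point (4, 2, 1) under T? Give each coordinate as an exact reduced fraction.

T(p) = (246/25, 152/25, 1)

T1 rotate right-handed about the z-axis with cos θ = -3/5, sin θ = -4/5: (4, 2, 1) → (-4/5, -22/5, 1)
T2 rotate right-handed about the z-axis with cos θ = -4/5, sin θ = 3/5: (-4/5, -22/5, 1) → (82/25, 76/25, 1)
T3 scale by (3, 2, 1): (82/25, 76/25, 1) → (246/25, 152/25, 1)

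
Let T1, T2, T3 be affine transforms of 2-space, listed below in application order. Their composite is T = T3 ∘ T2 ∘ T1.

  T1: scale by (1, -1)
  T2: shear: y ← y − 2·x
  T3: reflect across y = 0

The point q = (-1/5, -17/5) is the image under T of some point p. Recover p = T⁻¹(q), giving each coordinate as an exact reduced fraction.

T1 = [1 0 0; 0 -1 0; 0 0 1]
T2·T1 = [1 0 0; -2 -1 0; 0 0 1]
T3·…·T1 = [1 0 0; 2 1 0; 0 0 1]
det M = 1; M⁻¹ = [1 0 0; -2 1 0; 0 0 1]
M⁻¹ · (-1/5, -17/5)ᵀ = (-1/5, -3)ᵀ

p = (-1/5, -3)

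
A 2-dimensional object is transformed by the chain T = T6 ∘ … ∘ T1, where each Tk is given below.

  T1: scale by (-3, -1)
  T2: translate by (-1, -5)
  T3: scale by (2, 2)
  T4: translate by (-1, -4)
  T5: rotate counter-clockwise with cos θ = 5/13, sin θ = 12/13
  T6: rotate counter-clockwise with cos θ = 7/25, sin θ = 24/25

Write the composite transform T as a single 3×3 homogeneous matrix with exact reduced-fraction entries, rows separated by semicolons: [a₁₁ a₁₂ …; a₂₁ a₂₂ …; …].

T = [1518/325 408/325 723/65; -1224/325 506/325 586/65; 0 0 1]

T1 = [-3 0 0; 0 -1 0; 0 0 1]
T2·T1 = [-3 0 -1; 0 -1 -5; 0 0 1]
T3·…·T1 = [-6 0 -2; 0 -2 -10; 0 0 1]
T4·…·T1 = [-6 0 -3; 0 -2 -14; 0 0 1]
T5·…·T1 = [-30/13 24/13 153/13; -72/13 -10/13 -106/13; 0 0 1]
T6·…·T1 = [1518/325 408/325 723/65; -1224/325 506/325 586/65; 0 0 1]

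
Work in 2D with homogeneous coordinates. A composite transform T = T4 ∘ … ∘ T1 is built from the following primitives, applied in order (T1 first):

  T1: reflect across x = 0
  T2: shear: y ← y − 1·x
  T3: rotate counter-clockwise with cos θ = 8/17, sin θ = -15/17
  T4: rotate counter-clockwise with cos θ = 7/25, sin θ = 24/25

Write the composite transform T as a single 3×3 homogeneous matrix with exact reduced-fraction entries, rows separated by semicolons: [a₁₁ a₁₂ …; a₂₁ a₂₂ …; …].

T1 = [-1 0 0; 0 1 0; 0 0 1]
T2·T1 = [-1 0 0; 1 1 0; 0 0 1]
T3·…·T1 = [7/17 15/17 0; 23/17 8/17 0; 0 0 1]
T4·…·T1 = [-503/425 -87/425 0; 329/425 416/425 0; 0 0 1]

T = [-503/425 -87/425 0; 329/425 416/425 0; 0 0 1]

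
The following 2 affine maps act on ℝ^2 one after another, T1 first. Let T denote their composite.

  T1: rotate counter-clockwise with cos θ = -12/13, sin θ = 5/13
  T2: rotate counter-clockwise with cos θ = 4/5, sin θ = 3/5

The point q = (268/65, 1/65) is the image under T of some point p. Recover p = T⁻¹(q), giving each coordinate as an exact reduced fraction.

T1 = [-12/13 -5/13 0; 5/13 -12/13 0; 0 0 1]
T2·T1 = [-63/65 16/65 0; -16/65 -63/65 0; 0 0 1]
det M = 1; M⁻¹ = [-63/65 -16/65 0; 16/65 -63/65 0; 0 0 1]
M⁻¹ · (268/65, 1/65)ᵀ = (-4, 1)ᵀ

p = (-4, 1)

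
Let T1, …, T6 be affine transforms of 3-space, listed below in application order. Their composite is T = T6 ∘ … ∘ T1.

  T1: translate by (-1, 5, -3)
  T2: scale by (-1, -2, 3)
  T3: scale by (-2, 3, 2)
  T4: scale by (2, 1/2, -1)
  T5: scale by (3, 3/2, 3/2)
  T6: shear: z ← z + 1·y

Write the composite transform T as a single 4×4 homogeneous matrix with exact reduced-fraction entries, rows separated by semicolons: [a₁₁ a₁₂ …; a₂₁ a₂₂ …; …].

T = [12 0 0 -12; 0 -9/2 0 -45/2; 0 -9/2 -9 9/2; 0 0 0 1]

T1 = [1 0 0 -1; 0 1 0 5; 0 0 1 -3; 0 0 0 1]
T2·T1 = [-1 0 0 1; 0 -2 0 -10; 0 0 3 -9; 0 0 0 1]
T3·…·T1 = [2 0 0 -2; 0 -6 0 -30; 0 0 6 -18; 0 0 0 1]
T4·…·T1 = [4 0 0 -4; 0 -3 0 -15; 0 0 -6 18; 0 0 0 1]
T5·…·T1 = [12 0 0 -12; 0 -9/2 0 -45/2; 0 0 -9 27; 0 0 0 1]
T6·…·T1 = [12 0 0 -12; 0 -9/2 0 -45/2; 0 -9/2 -9 9/2; 0 0 0 1]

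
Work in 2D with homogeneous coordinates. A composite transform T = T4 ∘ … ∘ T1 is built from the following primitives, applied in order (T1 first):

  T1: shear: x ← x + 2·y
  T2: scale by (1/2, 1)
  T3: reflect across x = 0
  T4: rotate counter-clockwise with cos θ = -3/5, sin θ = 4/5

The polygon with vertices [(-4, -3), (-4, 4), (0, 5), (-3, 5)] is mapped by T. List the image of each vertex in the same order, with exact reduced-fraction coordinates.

T1 shear: x ← x + 2·y: (-4, -3) → (-10, -3); (-4, 4) → (4, 4); (0, 5) → (10, 5); (-3, 5) → (7, 5)
T2 scale by (1/2, 1): (-10, -3) → (-5, -3); (4, 4) → (2, 4); (10, 5) → (5, 5); (7, 5) → (7/2, 5)
T3 reflect across x = 0: (-5, -3) → (5, -3); (2, 4) → (-2, 4); (5, 5) → (-5, 5); (7/2, 5) → (-7/2, 5)
T4 rotate counter-clockwise with cos θ = -3/5, sin θ = 4/5: (5, -3) → (-3/5, 29/5); (-2, 4) → (-2, -4); (-5, 5) → (-1, -7); (-7/2, 5) → (-19/10, -29/5)

image vertices: (-3/5, 29/5), (-2, -4), (-1, -7), (-19/10, -29/5)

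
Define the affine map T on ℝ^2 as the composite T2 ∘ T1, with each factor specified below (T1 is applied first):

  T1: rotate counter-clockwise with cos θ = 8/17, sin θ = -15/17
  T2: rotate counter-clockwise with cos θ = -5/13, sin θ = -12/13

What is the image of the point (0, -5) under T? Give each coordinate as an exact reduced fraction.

T1 rotate counter-clockwise with cos θ = 8/17, sin θ = -15/17: (0, -5) → (-75/17, -40/17)
T2 rotate counter-clockwise with cos θ = -5/13, sin θ = -12/13: (-75/17, -40/17) → (-105/221, 1100/221)

T(p) = (-105/221, 1100/221)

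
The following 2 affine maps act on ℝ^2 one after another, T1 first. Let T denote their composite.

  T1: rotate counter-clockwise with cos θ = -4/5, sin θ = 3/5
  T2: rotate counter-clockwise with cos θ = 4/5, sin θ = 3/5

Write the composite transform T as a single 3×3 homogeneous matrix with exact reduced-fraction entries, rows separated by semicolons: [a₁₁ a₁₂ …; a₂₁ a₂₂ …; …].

T = [-1 0 0; 0 -1 0; 0 0 1]

T1 = [-4/5 -3/5 0; 3/5 -4/5 0; 0 0 1]
T2·T1 = [-1 0 0; 0 -1 0; 0 0 1]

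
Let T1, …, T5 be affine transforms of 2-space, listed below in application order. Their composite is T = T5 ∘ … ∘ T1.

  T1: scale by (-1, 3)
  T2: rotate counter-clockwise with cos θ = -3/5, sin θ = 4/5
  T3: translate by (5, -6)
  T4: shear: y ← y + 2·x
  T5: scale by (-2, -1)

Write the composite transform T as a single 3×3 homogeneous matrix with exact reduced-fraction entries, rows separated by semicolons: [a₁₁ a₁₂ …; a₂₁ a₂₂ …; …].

T = [-6/5 24/5 -10; -2/5 33/5 -4; 0 0 1]

T1 = [-1 0 0; 0 3 0; 0 0 1]
T2·T1 = [3/5 -12/5 0; -4/5 -9/5 0; 0 0 1]
T3·…·T1 = [3/5 -12/5 5; -4/5 -9/5 -6; 0 0 1]
T4·…·T1 = [3/5 -12/5 5; 2/5 -33/5 4; 0 0 1]
T5·…·T1 = [-6/5 24/5 -10; -2/5 33/5 -4; 0 0 1]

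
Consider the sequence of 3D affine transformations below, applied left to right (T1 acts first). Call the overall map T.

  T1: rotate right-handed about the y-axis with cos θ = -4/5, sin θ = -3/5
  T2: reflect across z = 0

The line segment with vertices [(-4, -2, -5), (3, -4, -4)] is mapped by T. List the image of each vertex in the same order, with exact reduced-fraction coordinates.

image vertices: (31/5, -2, -8/5), (0, -4, -5)

T1 rotate right-handed about the y-axis with cos θ = -4/5, sin θ = -3/5: (-4, -2, -5) → (31/5, -2, 8/5); (3, -4, -4) → (0, -4, 5)
T2 reflect across z = 0: (31/5, -2, 8/5) → (31/5, -2, -8/5); (0, -4, 5) → (0, -4, -5)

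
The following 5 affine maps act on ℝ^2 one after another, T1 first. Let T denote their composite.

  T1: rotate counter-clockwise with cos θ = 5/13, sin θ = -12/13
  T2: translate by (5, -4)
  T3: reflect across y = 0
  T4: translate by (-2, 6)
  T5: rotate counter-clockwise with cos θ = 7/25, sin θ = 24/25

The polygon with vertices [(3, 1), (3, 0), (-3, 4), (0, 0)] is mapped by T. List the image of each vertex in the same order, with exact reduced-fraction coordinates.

image vertices: (-3402/325, 2711/325), (-3606/325, 2458/325), (-1272/325, 2246/325), (-219/25, 142/25)

T1 rotate counter-clockwise with cos θ = 5/13, sin θ = -12/13: (3, 1) → (27/13, -31/13); (3, 0) → (15/13, -36/13); (-3, 4) → (33/13, 56/13); (0, 0) → (0, 0)
T2 translate by (5, -4): (27/13, -31/13) → (92/13, -83/13); (15/13, -36/13) → (80/13, -88/13); (33/13, 56/13) → (98/13, 4/13); (0, 0) → (5, -4)
T3 reflect across y = 0: (92/13, -83/13) → (92/13, 83/13); (80/13, -88/13) → (80/13, 88/13); (98/13, 4/13) → (98/13, -4/13); (5, -4) → (5, 4)
T4 translate by (-2, 6): (92/13, 83/13) → (66/13, 161/13); (80/13, 88/13) → (54/13, 166/13); (98/13, -4/13) → (72/13, 74/13); (5, 4) → (3, 10)
T5 rotate counter-clockwise with cos θ = 7/25, sin θ = 24/25: (66/13, 161/13) → (-3402/325, 2711/325); (54/13, 166/13) → (-3606/325, 2458/325); (72/13, 74/13) → (-1272/325, 2246/325); (3, 10) → (-219/25, 142/25)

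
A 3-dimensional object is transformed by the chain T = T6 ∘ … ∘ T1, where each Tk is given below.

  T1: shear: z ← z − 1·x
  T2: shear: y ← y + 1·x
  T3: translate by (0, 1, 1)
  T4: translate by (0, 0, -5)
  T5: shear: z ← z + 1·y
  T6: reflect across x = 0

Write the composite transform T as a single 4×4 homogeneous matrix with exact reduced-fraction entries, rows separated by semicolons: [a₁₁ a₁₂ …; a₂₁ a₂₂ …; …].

T1 = [1 0 0 0; 0 1 0 0; -1 0 1 0; 0 0 0 1]
T2·T1 = [1 0 0 0; 1 1 0 0; -1 0 1 0; 0 0 0 1]
T3·…·T1 = [1 0 0 0; 1 1 0 1; -1 0 1 1; 0 0 0 1]
T4·…·T1 = [1 0 0 0; 1 1 0 1; -1 0 1 -4; 0 0 0 1]
T5·…·T1 = [1 0 0 0; 1 1 0 1; 0 1 1 -3; 0 0 0 1]
T6·…·T1 = [-1 0 0 0; 1 1 0 1; 0 1 1 -3; 0 0 0 1]

T = [-1 0 0 0; 1 1 0 1; 0 1 1 -3; 0 0 0 1]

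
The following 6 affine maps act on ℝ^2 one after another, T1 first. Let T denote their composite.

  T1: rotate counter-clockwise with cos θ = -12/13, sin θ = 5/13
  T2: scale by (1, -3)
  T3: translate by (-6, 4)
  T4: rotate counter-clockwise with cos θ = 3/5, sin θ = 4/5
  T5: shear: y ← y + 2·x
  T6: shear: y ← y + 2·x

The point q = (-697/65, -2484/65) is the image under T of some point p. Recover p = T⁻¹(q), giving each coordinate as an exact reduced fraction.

p = (-4, 1)

T1 = [-12/13 -5/13 0; 5/13 -12/13 0; 0 0 1]
T2·T1 = [-12/13 -5/13 0; -15/13 36/13 0; 0 0 1]
T3·…·T1 = [-12/13 -5/13 -6; -15/13 36/13 4; 0 0 1]
T4·…·T1 = [24/65 -159/65 -34/5; -93/65 88/65 -12/5; 0 0 1]
T5·…·T1 = [24/65 -159/65 -34/5; -9/13 -46/13 -16; 0 0 1]
T6·…·T1 = [24/65 -159/65 -34/5; 3/65 -548/65 -148/5; 0 0 1]
det M = -3; M⁻¹ = [548/195 -53/65 -196/39; 1/65 -8/65 -46/13; 0 0 1]
M⁻¹ · (-697/65, -2484/65)ᵀ = (-4, 1)ᵀ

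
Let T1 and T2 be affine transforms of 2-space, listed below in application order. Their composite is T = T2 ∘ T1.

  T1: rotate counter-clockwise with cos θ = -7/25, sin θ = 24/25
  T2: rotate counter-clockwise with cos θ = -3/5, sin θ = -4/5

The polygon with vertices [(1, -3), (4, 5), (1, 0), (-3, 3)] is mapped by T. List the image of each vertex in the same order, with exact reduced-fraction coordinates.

T1 rotate counter-clockwise with cos θ = -7/25, sin θ = 24/25: (1, -3) → (13/5, 9/5); (4, 5) → (-148/25, 61/25); (1, 0) → (-7/25, 24/25); (-3, 3) → (-51/25, -93/25)
T2 rotate counter-clockwise with cos θ = -3/5, sin θ = -4/5: (13/5, 9/5) → (-3/25, -79/25); (-148/25, 61/25) → (688/125, 409/125); (-7/25, 24/25) → (117/125, -44/125); (-51/25, -93/25) → (-219/125, 483/125)

image vertices: (-3/25, -79/25), (688/125, 409/125), (117/125, -44/125), (-219/125, 483/125)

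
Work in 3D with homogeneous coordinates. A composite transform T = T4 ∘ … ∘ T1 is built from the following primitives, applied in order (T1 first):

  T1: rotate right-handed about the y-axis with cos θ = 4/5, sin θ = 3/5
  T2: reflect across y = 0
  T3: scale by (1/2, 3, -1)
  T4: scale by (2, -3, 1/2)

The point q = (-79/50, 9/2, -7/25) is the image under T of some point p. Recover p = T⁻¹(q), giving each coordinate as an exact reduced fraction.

p = (-8/5, 1/2, -1/2)

T1 = [4/5 0 3/5 0; 0 1 0 0; -3/5 0 4/5 0; 0 0 0 1]
T2·T1 = [4/5 0 3/5 0; 0 -1 0 0; -3/5 0 4/5 0; 0 0 0 1]
T3·…·T1 = [2/5 0 3/10 0; 0 -3 0 0; 3/5 0 -4/5 0; 0 0 0 1]
T4·…·T1 = [4/5 0 3/5 0; 0 9 0 0; 3/10 0 -2/5 0; 0 0 0 1]
det M = -9/2; M⁻¹ = [4/5 0 6/5 0; 0 1/9 0 0; 3/5 0 -8/5 0; 0 0 0 1]
M⁻¹ · (-79/50, 9/2, -7/25)ᵀ = (-8/5, 1/2, -1/2)ᵀ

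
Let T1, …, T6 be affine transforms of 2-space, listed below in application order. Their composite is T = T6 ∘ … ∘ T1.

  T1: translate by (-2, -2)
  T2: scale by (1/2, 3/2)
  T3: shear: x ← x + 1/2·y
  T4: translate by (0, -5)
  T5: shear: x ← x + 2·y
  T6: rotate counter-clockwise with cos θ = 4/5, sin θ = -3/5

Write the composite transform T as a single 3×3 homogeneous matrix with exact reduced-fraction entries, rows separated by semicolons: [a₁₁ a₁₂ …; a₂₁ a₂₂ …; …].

T = [2/5 39/10 -98/5; -3/10 -21/20 47/10; 0 0 1]

T1 = [1 0 -2; 0 1 -2; 0 0 1]
T2·T1 = [1/2 0 -1; 0 3/2 -3; 0 0 1]
T3·…·T1 = [1/2 3/4 -5/2; 0 3/2 -3; 0 0 1]
T4·…·T1 = [1/2 3/4 -5/2; 0 3/2 -8; 0 0 1]
T5·…·T1 = [1/2 15/4 -37/2; 0 3/2 -8; 0 0 1]
T6·…·T1 = [2/5 39/10 -98/5; -3/10 -21/20 47/10; 0 0 1]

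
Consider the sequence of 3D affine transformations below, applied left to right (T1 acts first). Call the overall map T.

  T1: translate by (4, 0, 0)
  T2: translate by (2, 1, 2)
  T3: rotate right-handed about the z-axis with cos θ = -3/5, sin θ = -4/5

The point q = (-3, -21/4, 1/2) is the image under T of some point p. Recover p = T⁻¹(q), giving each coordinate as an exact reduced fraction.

p = (0, -1/4, -3/2)

T1 = [1 0 0 4; 0 1 0 0; 0 0 1 0; 0 0 0 1]
T2·T1 = [1 0 0 6; 0 1 0 1; 0 0 1 2; 0 0 0 1]
T3·…·T1 = [-3/5 4/5 0 -14/5; -4/5 -3/5 0 -27/5; 0 0 1 2; 0 0 0 1]
det M = 1; M⁻¹ = [-3/5 -4/5 0 -6; 4/5 -3/5 0 -1; 0 0 1 -2; 0 0 0 1]
M⁻¹ · (-3, -21/4, 1/2)ᵀ = (0, -1/4, -3/2)ᵀ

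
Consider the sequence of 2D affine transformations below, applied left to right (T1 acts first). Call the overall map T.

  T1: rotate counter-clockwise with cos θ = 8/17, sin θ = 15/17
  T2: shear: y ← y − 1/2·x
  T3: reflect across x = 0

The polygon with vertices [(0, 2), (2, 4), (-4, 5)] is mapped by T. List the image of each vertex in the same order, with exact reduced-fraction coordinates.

T1 rotate counter-clockwise with cos θ = 8/17, sin θ = 15/17: (0, 2) → (-30/17, 16/17); (2, 4) → (-44/17, 62/17); (-4, 5) → (-107/17, -20/17)
T2 shear: y ← y − 1/2·x: (-30/17, 16/17) → (-30/17, 31/17); (-44/17, 62/17) → (-44/17, 84/17); (-107/17, -20/17) → (-107/17, 67/34)
T3 reflect across x = 0: (-30/17, 31/17) → (30/17, 31/17); (-44/17, 84/17) → (44/17, 84/17); (-107/17, 67/34) → (107/17, 67/34)

image vertices: (30/17, 31/17), (44/17, 84/17), (107/17, 67/34)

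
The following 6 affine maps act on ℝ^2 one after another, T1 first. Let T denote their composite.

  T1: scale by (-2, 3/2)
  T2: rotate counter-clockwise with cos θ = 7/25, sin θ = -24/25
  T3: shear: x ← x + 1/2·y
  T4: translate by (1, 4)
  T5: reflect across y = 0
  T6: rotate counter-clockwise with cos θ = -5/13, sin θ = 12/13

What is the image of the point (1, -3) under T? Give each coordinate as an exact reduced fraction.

T(p) = (7367/1300, -193/130)

T1 scale by (-2, 3/2): (1, -3) → (-2, -9/2)
T2 rotate counter-clockwise with cos θ = 7/25, sin θ = -24/25: (-2, -9/2) → (-122/25, 33/50)
T3 shear: x ← x + 1/2·y: (-122/25, 33/50) → (-91/20, 33/50)
T4 translate by (1, 4): (-91/20, 33/50) → (-71/20, 233/50)
T5 reflect across y = 0: (-71/20, 233/50) → (-71/20, -233/50)
T6 rotate counter-clockwise with cos θ = -5/13, sin θ = 12/13: (-71/20, -233/50) → (7367/1300, -193/130)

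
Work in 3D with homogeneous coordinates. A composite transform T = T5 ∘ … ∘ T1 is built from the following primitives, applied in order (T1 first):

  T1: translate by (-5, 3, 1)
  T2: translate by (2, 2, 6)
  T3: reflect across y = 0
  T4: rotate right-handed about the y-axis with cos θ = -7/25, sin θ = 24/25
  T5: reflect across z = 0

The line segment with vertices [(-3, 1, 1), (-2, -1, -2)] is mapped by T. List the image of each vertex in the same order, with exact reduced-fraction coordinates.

image vertices: (234/25, -6, -88/25), (31/5, -4, -17/5)

T1 translate by (-5, 3, 1): (-3, 1, 1) → (-8, 4, 2); (-2, -1, -2) → (-7, 2, -1)
T2 translate by (2, 2, 6): (-8, 4, 2) → (-6, 6, 8); (-7, 2, -1) → (-5, 4, 5)
T3 reflect across y = 0: (-6, 6, 8) → (-6, -6, 8); (-5, 4, 5) → (-5, -4, 5)
T4 rotate right-handed about the y-axis with cos θ = -7/25, sin θ = 24/25: (-6, -6, 8) → (234/25, -6, 88/25); (-5, -4, 5) → (31/5, -4, 17/5)
T5 reflect across z = 0: (234/25, -6, 88/25) → (234/25, -6, -88/25); (31/5, -4, 17/5) → (31/5, -4, -17/5)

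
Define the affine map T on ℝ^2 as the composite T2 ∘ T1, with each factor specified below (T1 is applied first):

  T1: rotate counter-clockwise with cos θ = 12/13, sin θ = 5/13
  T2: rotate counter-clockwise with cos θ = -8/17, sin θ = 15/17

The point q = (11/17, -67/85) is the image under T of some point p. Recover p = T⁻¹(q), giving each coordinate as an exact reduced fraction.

p = (-1, 1/5)

T1 = [12/13 -5/13 0; 5/13 12/13 0; 0 0 1]
T2·T1 = [-171/221 -140/221 0; 140/221 -171/221 0; 0 0 1]
det M = 1; M⁻¹ = [-171/221 140/221 0; -140/221 -171/221 0; 0 0 1]
M⁻¹ · (11/17, -67/85)ᵀ = (-1, 1/5)ᵀ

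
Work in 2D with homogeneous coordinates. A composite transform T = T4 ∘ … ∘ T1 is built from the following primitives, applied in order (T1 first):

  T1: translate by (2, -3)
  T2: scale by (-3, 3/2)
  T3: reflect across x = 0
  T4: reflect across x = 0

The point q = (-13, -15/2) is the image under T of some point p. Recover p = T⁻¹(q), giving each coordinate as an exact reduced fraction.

T1 = [1 0 2; 0 1 -3; 0 0 1]
T2·T1 = [-3 0 -6; 0 3/2 -9/2; 0 0 1]
T3·…·T1 = [3 0 6; 0 3/2 -9/2; 0 0 1]
T4·…·T1 = [-3 0 -6; 0 3/2 -9/2; 0 0 1]
det M = -9/2; M⁻¹ = [-1/3 0 -2; 0 2/3 3; 0 0 1]
M⁻¹ · (-13, -15/2)ᵀ = (7/3, -2)ᵀ

p = (7/3, -2)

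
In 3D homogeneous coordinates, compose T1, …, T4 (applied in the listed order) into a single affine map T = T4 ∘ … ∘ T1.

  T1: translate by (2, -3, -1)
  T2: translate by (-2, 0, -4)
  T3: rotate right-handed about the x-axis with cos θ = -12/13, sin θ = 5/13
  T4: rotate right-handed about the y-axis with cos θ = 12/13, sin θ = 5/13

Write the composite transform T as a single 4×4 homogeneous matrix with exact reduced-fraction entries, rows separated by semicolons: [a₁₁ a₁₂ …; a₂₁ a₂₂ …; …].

T = [12/13 25/169 -60/169 225/169; 0 -12/13 -5/13 61/13; -5/13 60/169 -144/169 540/169; 0 0 0 1]

T1 = [1 0 0 2; 0 1 0 -3; 0 0 1 -1; 0 0 0 1]
T2·T1 = [1 0 0 0; 0 1 0 -3; 0 0 1 -5; 0 0 0 1]
T3·…·T1 = [1 0 0 0; 0 -12/13 -5/13 61/13; 0 5/13 -12/13 45/13; 0 0 0 1]
T4·…·T1 = [12/13 25/169 -60/169 225/169; 0 -12/13 -5/13 61/13; -5/13 60/169 -144/169 540/169; 0 0 0 1]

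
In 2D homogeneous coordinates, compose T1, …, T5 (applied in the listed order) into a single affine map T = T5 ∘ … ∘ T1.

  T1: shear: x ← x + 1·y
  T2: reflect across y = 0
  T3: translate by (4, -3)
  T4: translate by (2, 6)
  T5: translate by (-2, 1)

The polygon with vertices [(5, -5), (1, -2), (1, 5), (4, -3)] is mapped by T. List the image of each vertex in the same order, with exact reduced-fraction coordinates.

image vertices: (4, 9), (3, 6), (10, -1), (5, 7)

T1 shear: x ← x + 1·y: (5, -5) → (0, -5); (1, -2) → (-1, -2); (1, 5) → (6, 5); (4, -3) → (1, -3)
T2 reflect across y = 0: (0, -5) → (0, 5); (-1, -2) → (-1, 2); (6, 5) → (6, -5); (1, -3) → (1, 3)
T3 translate by (4, -3): (0, 5) → (4, 2); (-1, 2) → (3, -1); (6, -5) → (10, -8); (1, 3) → (5, 0)
T4 translate by (2, 6): (4, 2) → (6, 8); (3, -1) → (5, 5); (10, -8) → (12, -2); (5, 0) → (7, 6)
T5 translate by (-2, 1): (6, 8) → (4, 9); (5, 5) → (3, 6); (12, -2) → (10, -1); (7, 6) → (5, 7)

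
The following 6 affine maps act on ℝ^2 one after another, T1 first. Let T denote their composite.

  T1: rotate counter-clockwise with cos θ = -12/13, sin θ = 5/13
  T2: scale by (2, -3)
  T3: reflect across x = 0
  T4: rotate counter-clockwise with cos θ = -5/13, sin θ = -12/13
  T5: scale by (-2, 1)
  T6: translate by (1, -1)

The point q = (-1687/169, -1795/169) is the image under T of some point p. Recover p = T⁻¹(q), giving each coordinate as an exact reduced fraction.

p = (2, 4)

T1 = [-12/13 -5/13 0; 5/13 -12/13 0; 0 0 1]
T2·T1 = [-24/13 -10/13 0; -15/13 36/13 0; 0 0 1]
T3·…·T1 = [24/13 10/13 0; -15/13 36/13 0; 0 0 1]
T4·…·T1 = [-300/169 382/169 0; -213/169 -300/169 0; 0 0 1]
T5·…·T1 = [600/169 -764/169 0; -213/169 -300/169 0; 0 0 1]
T6·…·T1 = [600/169 -764/169 1; -213/169 -300/169 -1; 0 0 1]
det M = -12; M⁻¹ = [25/169 -191/507 -266/507; -71/676 -50/169 -129/676; 0 0 1]
M⁻¹ · (-1687/169, -1795/169)ᵀ = (2, 4)ᵀ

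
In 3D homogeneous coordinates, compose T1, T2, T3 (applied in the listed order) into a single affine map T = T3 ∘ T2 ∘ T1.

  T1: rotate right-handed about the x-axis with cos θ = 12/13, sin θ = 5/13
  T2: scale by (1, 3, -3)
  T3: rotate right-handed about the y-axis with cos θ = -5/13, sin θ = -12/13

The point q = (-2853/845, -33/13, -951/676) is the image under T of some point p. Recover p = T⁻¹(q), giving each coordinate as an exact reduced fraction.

p = (0, -5/4, -4/5)

T1 = [1 0 0 0; 0 12/13 -5/13 0; 0 5/13 12/13 0; 0 0 0 1]
T2·T1 = [1 0 0 0; 0 36/13 -15/13 0; 0 -15/13 -36/13 0; 0 0 0 1]
T3·…·T1 = [-5/13 180/169 432/169 0; 0 36/13 -15/13 0; 12/13 75/169 180/169 0; 0 0 0 1]
det M = -9; M⁻¹ = [-5/13 0 12/13 0; 20/169 4/13 25/507 0; 48/169 -5/39 20/169 0; 0 0 0 1]
M⁻¹ · (-2853/845, -33/13, -951/676)ᵀ = (0, -5/4, -4/5)ᵀ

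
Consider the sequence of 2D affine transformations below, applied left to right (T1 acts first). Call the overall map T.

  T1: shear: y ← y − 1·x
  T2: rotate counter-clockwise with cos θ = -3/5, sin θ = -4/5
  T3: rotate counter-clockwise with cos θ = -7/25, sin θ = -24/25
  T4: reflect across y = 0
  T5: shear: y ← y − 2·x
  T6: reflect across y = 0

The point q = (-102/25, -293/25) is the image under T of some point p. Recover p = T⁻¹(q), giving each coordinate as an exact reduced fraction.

T1 = [1 0 0; -1 1 0; 0 0 1]
T2·T1 = [-7/5 4/5 0; -1/5 -3/5 0; 0 0 1]
T3·…·T1 = [1/5 -4/5 0; 7/5 -3/5 0; 0 0 1]
T4·…·T1 = [1/5 -4/5 0; -7/5 3/5 0; 0 0 1]
T5·…·T1 = [1/5 -4/5 0; -9/5 11/5 0; 0 0 1]
T6·…·T1 = [1/5 -4/5 0; 9/5 -11/5 0; 0 0 1]
det M = 1; M⁻¹ = [-11/5 4/5 0; -9/5 1/5 0; 0 0 1]
M⁻¹ · (-102/25, -293/25)ᵀ = (-2/5, 5)ᵀ

p = (-2/5, 5)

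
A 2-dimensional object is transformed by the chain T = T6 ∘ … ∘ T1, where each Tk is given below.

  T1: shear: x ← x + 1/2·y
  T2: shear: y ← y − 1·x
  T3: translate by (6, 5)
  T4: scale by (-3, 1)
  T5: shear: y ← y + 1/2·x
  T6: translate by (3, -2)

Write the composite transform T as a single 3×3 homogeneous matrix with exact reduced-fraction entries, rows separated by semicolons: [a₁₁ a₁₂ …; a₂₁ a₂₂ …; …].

T = [-3 -3/2 -15; -5/2 -1/4 -6; 0 0 1]

T1 = [1 1/2 0; 0 1 0; 0 0 1]
T2·T1 = [1 1/2 0; -1 1/2 0; 0 0 1]
T3·…·T1 = [1 1/2 6; -1 1/2 5; 0 0 1]
T4·…·T1 = [-3 -3/2 -18; -1 1/2 5; 0 0 1]
T5·…·T1 = [-3 -3/2 -18; -5/2 -1/4 -4; 0 0 1]
T6·…·T1 = [-3 -3/2 -15; -5/2 -1/4 -6; 0 0 1]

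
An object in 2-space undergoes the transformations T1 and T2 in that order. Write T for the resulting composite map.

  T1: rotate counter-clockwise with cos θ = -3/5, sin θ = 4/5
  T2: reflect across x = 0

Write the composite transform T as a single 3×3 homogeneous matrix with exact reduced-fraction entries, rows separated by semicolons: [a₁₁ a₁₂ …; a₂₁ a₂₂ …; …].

T = [3/5 4/5 0; 4/5 -3/5 0; 0 0 1]

T1 = [-3/5 -4/5 0; 4/5 -3/5 0; 0 0 1]
T2·T1 = [3/5 4/5 0; 4/5 -3/5 0; 0 0 1]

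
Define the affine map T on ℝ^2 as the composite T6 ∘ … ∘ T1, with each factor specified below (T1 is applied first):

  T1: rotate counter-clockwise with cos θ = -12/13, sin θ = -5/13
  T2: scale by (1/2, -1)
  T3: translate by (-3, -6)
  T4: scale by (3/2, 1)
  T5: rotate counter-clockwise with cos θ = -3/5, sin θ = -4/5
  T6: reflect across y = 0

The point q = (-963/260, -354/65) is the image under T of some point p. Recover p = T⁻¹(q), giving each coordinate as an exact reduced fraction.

p = (-3, 1)

T1 = [-12/13 5/13 0; -5/13 -12/13 0; 0 0 1]
T2·T1 = [-6/13 5/26 0; 5/13 12/13 0; 0 0 1]
T3·…·T1 = [-6/13 5/26 -3; 5/13 12/13 -6; 0 0 1]
T4·…·T1 = [-9/13 15/52 -9/2; 5/13 12/13 -6; 0 0 1]
T5·…·T1 = [47/65 147/260 -21/10; 21/65 -51/65 36/5; 0 0 1]
T6·…·T1 = [47/65 147/260 -21/10; -21/65 51/65 -36/5; 0 0 1]
det M = 3/4; M⁻¹ = [68/65 -49/65 -42/13; 28/65 188/195 102/13; 0 0 1]
M⁻¹ · (-963/260, -354/65)ᵀ = (-3, 1)ᵀ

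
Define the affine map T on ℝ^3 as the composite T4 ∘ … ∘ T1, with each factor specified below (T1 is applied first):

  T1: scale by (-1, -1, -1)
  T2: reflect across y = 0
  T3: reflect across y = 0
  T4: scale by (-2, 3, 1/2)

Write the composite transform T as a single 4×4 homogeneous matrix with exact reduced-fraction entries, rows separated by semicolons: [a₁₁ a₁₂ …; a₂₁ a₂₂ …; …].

T = [2 0 0 0; 0 -3 0 0; 0 0 -1/2 0; 0 0 0 1]

T1 = [-1 0 0 0; 0 -1 0 0; 0 0 -1 0; 0 0 0 1]
T2·T1 = [-1 0 0 0; 0 1 0 0; 0 0 -1 0; 0 0 0 1]
T3·…·T1 = [-1 0 0 0; 0 -1 0 0; 0 0 -1 0; 0 0 0 1]
T4·…·T1 = [2 0 0 0; 0 -3 0 0; 0 0 -1/2 0; 0 0 0 1]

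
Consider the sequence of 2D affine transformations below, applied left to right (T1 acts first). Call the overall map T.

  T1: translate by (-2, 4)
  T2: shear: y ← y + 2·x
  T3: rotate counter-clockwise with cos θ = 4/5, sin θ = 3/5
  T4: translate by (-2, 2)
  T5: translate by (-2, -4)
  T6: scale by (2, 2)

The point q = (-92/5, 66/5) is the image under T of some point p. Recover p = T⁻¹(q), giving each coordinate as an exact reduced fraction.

T1 = [1 0 -2; 0 1 4; 0 0 1]
T2·T1 = [1 0 -2; 2 1 0; 0 0 1]
T3·…·T1 = [-2/5 -3/5 -8/5; 11/5 4/5 -6/5; 0 0 1]
T4·…·T1 = [-2/5 -3/5 -18/5; 11/5 4/5 4/5; 0 0 1]
T5·…·T1 = [-2/5 -3/5 -28/5; 11/5 4/5 -16/5; 0 0 1]
T6·…·T1 = [-4/5 -6/5 -56/5; 22/5 8/5 -32/5; 0 0 1]
det M = 4; M⁻¹ = [2/5 3/10 32/5; -11/10 -1/5 -68/5; 0 0 1]
M⁻¹ · (-92/5, 66/5)ᵀ = (3, 4)ᵀ

p = (3, 4)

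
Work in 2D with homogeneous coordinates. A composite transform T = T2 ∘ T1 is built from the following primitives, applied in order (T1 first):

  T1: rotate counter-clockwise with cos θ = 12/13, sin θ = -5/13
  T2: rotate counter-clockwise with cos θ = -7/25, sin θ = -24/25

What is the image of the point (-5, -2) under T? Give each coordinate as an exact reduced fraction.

T(p) = (514/325, 1673/325)

T1 rotate counter-clockwise with cos θ = 12/13, sin θ = -5/13: (-5, -2) → (-70/13, 1/13)
T2 rotate counter-clockwise with cos θ = -7/25, sin θ = -24/25: (-70/13, 1/13) → (514/325, 1673/325)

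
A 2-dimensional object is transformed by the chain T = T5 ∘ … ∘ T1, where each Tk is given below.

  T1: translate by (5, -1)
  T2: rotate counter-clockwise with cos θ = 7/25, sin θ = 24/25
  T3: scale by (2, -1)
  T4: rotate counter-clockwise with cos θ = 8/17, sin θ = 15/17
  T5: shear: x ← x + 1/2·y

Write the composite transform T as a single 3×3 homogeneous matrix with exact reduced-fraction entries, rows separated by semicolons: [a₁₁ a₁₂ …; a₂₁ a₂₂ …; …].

T1 = [1 0 5; 0 1 -1; 0 0 1]
T2·T1 = [7/25 -24/25 59/25; 24/25 7/25 113/25; 0 0 1]
T3·…·T1 = [14/25 -48/25 118/25; -24/25 -7/25 -113/25; 0 0 1]
T4·…·T1 = [472/425 -279/425 2639/425; 18/425 -776/425 866/425; 0 0 1]
T5·…·T1 = [481/425 -667/425 3072/425; 18/425 -776/425 866/425; 0 0 1]

T = [481/425 -667/425 3072/425; 18/425 -776/425 866/425; 0 0 1]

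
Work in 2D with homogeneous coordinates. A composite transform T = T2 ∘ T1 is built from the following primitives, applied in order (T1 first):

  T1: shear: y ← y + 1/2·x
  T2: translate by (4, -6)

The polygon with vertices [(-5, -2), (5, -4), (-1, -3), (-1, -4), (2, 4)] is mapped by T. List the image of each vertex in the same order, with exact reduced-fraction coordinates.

T1 shear: y ← y + 1/2·x: (-5, -2) → (-5, -9/2); (5, -4) → (5, -3/2); (-1, -3) → (-1, -7/2); (-1, -4) → (-1, -9/2); (2, 4) → (2, 5)
T2 translate by (4, -6): (-5, -9/2) → (-1, -21/2); (5, -3/2) → (9, -15/2); (-1, -7/2) → (3, -19/2); (-1, -9/2) → (3, -21/2); (2, 5) → (6, -1)

image vertices: (-1, -21/2), (9, -15/2), (3, -19/2), (3, -21/2), (6, -1)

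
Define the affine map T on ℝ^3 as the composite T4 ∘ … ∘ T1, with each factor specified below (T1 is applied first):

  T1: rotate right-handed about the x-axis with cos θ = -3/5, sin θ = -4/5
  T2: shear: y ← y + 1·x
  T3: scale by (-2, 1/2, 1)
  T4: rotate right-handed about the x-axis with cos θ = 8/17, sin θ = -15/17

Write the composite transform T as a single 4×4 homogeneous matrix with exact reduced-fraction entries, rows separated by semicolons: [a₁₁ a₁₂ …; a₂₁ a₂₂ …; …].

T = [-2 0 0 0; 4/17 -72/85 -29/85 0; -15/34 -19/170 -54/85 0; 0 0 0 1]

T1 = [1 0 0 0; 0 -3/5 4/5 0; 0 -4/5 -3/5 0; 0 0 0 1]
T2·T1 = [1 0 0 0; 1 -3/5 4/5 0; 0 -4/5 -3/5 0; 0 0 0 1]
T3·…·T1 = [-2 0 0 0; 1/2 -3/10 2/5 0; 0 -4/5 -3/5 0; 0 0 0 1]
T4·…·T1 = [-2 0 0 0; 4/17 -72/85 -29/85 0; -15/34 -19/170 -54/85 0; 0 0 0 1]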